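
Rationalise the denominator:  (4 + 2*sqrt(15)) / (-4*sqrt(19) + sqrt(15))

(-8*sqrt(285) - 16*sqrt(19) - 30 - 4*sqrt(15))/289

Multiply numerator and denominator by sqrt(15) + 4*sqrt(19).
Denominator becomes -289; numerator becomes 4*sqrt(15) + 30 + 16*sqrt(19) + 8*sqrt(285).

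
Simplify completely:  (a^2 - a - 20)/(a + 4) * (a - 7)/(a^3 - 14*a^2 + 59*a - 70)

Factor: a^2 - a - 20 = (a - 5)*(a + 4);  a^3 - 14*a^2 + 59*a - 70 = (a - 2)*(a - 5)*(a - 7)
Cancel the common factors (a - 7), (a - 5), (a + 4).

1/(a - 2)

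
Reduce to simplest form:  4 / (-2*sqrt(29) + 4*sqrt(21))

(2*sqrt(29) + 4*sqrt(21))/55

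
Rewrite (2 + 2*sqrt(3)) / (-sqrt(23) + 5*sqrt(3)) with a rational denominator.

Multiply numerator and denominator by sqrt(23) + 5*sqrt(3).
Denominator becomes 52; numerator becomes 2*sqrt(23) + 2*sqrt(69) + 10*sqrt(3) + 30.

(sqrt(23) + sqrt(69) + 5*sqrt(3) + 15)/26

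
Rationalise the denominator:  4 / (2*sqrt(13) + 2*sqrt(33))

Multiply numerator and denominator by -2*sqrt(33) + 2*sqrt(13).
Denominator becomes -80; numerator becomes -8*sqrt(33) + 8*sqrt(13).

(-sqrt(13) + sqrt(33))/10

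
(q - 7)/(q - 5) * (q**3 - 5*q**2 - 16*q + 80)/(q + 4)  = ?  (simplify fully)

q**2 - 11*q + 28

Factor: q**3 - 5*q**2 - 16*q + 80 = (q + 4)*(q - 5)*(q - 4)
Cancel the common factors (q + 4), (q - 5).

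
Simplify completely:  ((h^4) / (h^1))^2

h^6

Inside the bracket: h^3
Raise to the power 2: h^6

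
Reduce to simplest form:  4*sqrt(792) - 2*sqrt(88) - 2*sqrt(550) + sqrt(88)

12*sqrt(22)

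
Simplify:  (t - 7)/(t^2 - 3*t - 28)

Factor: t^2 - 3*t - 28 = (t + 4)*(t - 7)
Cancel the common factor (t - 7).

1/(t + 4)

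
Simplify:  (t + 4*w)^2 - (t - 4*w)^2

16*t*w

Only the odd-power cross terms survive.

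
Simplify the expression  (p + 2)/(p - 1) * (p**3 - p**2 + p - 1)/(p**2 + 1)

p + 2

Factor: p**3 - p**2 + p - 1 = (p**2 + 1)*(p - 1)
Cancel the common factors (p**2 + 1), (p - 1).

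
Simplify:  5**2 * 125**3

5**11

5**2 = 5**2; 125**3 = 5**9
Combine exponents: 5**11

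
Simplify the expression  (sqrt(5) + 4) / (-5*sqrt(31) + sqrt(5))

Multiply numerator and denominator by sqrt(5) + 5*sqrt(31).
Denominator becomes -770; numerator becomes 5 + 4*sqrt(5) + 5*sqrt(155) + 20*sqrt(31).

(-20*sqrt(31) - 5*sqrt(155) - 4*sqrt(5) - 5)/770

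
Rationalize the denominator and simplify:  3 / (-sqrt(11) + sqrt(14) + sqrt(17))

(-10*sqrt(11) + 4*sqrt(17) + 7*sqrt(14) + sqrt(2618))/92

Group as (sqrt(14) + sqrt(17)) - sqrt(11); multiply by (sqrt(14) + sqrt(17)) + sqrt(11), then rationalise the remaining surd.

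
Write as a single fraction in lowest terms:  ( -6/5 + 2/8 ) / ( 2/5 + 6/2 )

-19/68

Numerator: -6/5 + 2/8 = -19/20
Denominator: 2/5 + 6/2 = 17/5
Divide: (-19/20) · (5/17) = -19/68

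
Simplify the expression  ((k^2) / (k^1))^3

Inside the bracket: k^1
Raise to the power 3: k^3

k^3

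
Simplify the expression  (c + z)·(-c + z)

-c² + z²

Product of conjugates: (P+Q)(P-Q) = P^2 - Q^2.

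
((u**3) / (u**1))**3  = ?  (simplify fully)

u**6

Inside the bracket: u**2
Raise to the power 3: u**6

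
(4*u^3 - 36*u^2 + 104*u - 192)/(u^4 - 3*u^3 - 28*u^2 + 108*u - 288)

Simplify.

4/(u + 6)

Factor: 4*u^3 - 36*u^2 + 104*u - 192 = 4*(u^2 - 3*u + 8)*(u - 6);  u^4 - 3*u^3 - 28*u^2 + 108*u - 288 = (u - 6)*(u + 6)*(u^2 - 3*u + 8)
Cancel the common factors (u^2 - 3*u + 8), (u - 6).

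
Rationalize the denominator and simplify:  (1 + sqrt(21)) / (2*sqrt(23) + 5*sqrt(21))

(-2*sqrt(483) - 2*sqrt(23) + 5*sqrt(21) + 105)/433

Multiply numerator and denominator by -2*sqrt(23) + 5*sqrt(21).
Denominator becomes 433; numerator becomes -2*sqrt(483) - 2*sqrt(23) + 5*sqrt(21) + 105.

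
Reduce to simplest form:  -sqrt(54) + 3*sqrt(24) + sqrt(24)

5*sqrt(6)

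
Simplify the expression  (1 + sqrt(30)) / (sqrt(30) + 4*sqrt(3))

Multiply numerator and denominator by -4*sqrt(3) + sqrt(30).
Denominator becomes -18; numerator becomes -12*sqrt(10) - 4*sqrt(3) + sqrt(30) + 30.

(-30 - sqrt(30) + 4*sqrt(3) + 12*sqrt(10))/18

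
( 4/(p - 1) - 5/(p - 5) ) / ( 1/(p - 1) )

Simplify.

Numerator: 4/(p - 1) - 5/(p - 5) = (-p - 15)/(p^2 - 6*p + 5)
Denominator: 1/(p - 1) = 1/(p - 1)
Divide: ((-p - 15)/(p^2 - 6*p + 5)) · (p - 1) = (-p - 15)/(p - 5)

(-p - 15)/(p - 5)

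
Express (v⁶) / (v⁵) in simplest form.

v

Quotient: v¹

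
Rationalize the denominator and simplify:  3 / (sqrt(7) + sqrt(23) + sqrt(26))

(-3*sqrt(4186) + 6*sqrt(26) + 15*sqrt(23) + 63*sqrt(7))/314

Group as (sqrt(7) + sqrt(23)) + sqrt(26); multiply by (sqrt(7) + sqrt(23)) - sqrt(26), then rationalise the remaining surd.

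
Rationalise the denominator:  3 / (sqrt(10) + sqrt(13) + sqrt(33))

(-sqrt(4290) - 5*sqrt(33) + 15*sqrt(13) + 18*sqrt(10))/70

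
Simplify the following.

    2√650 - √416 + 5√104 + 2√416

2√650 = 10*√26; √416 = 4*√26; 5√104 = 10*√26; 2√416 = 8*√26
Combine: (10 - 4 + 10 + 8)·√26 = 24*√26

24*√26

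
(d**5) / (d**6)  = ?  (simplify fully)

1/d

Quotient: (d**-1)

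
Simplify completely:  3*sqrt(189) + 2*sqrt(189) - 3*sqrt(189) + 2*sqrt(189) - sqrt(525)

7*sqrt(21)

3*sqrt(189) = 9*sqrt(21); 2*sqrt(189) = 6*sqrt(21); 3*sqrt(189) = 9*sqrt(21); 2*sqrt(189) = 6*sqrt(21); sqrt(525) = 5*sqrt(21)
Combine: (9 + 6 - 9 + 6 - 5)·sqrt(21) = 7*sqrt(21)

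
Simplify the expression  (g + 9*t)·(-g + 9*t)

-g² + 81*t²

Difference of squares with P = 9*t, Q = g.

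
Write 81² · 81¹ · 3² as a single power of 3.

81² = 3^8; 81¹ = 3^4; 3² = 3^2
Combine exponents: 3^14

3^14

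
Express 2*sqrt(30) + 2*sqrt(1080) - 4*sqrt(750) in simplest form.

-6*sqrt(30)

2*sqrt(30) = 2*sqrt(30); 2*sqrt(1080) = 12*sqrt(30); 4*sqrt(750) = 20*sqrt(30)
Combine: (2 + 12 - 20)·sqrt(30) = -6*sqrt(30)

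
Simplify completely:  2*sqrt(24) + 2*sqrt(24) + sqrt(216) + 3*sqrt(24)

20*sqrt(6)

2*sqrt(24) = 4*sqrt(6); 2*sqrt(24) = 4*sqrt(6); sqrt(216) = 6*sqrt(6); 3*sqrt(24) = 6*sqrt(6)
Combine: (4 + 4 + 6 + 6)·sqrt(6) = 20*sqrt(6)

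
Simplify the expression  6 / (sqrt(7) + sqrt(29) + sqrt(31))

(-12*sqrt(6293) + 30*sqrt(31) + 54*sqrt(29) + 318*sqrt(7))/787

Group as (sqrt(7) + sqrt(29)) + sqrt(31); multiply by (sqrt(7) + sqrt(29)) - sqrt(31), then rationalise the remaining surd.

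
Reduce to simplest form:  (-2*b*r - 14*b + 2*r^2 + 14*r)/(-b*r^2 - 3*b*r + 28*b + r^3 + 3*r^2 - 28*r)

2/(r - 4)

Factor: -2*b*r - 14*b + 2*r^2 + 14*r = 2*(r + 7)*(-b + r);  -b*r^2 - 3*b*r + 28*b + r^3 + 3*r^2 - 28*r = (-b + r)*(r - 4)*(r + 7)
Cancel the common factors (r + 7), (-b + r).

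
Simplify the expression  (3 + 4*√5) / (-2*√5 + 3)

(-49 - 18*√5)/11

Multiply numerator and denominator by 3 + 2*√5.
Denominator becomes -11; numerator becomes 18*√5 + 49.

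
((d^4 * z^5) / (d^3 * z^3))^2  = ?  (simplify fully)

d^2*z^4

Inside the bracket: d^1 * z^2
Raise to the power 2: d^2 * z^4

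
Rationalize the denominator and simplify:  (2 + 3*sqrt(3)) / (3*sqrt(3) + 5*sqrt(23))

(-27 - 6*sqrt(3) + 10*sqrt(23) + 15*sqrt(69))/548

Multiply numerator and denominator by -5*sqrt(23) + 3*sqrt(3).
Denominator becomes -548; numerator becomes -15*sqrt(69) - 10*sqrt(23) + 6*sqrt(3) + 27.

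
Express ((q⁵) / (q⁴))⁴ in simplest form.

Inside the bracket: q¹
Raise to the power 4: q⁴

q⁴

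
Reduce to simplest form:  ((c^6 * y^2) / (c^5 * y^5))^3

Inside the bracket: c^1 * (y^-3)
Raise to the power 3: c^3 * (y^-9)

c^3/y^9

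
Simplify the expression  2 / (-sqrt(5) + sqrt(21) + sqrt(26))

(-21*sqrt(5) + 5*sqrt(21) + sqrt(2730))/105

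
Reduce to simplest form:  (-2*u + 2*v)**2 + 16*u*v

4*(u + v)**2

Expand the square and combine the 16*u*v term.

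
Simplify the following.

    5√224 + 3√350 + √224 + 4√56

5√224 = 20*√14; 3√350 = 15*√14; √224 = 4*√14; 4√56 = 8*√14
Combine: (20 + 15 + 4 + 8)·√14 = 47*√14

47*√14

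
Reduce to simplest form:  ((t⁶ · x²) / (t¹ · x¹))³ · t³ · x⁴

Inside the bracket: t⁵ · x¹
Raise to the power 3: t^15 · x³
Multiply by t³ · x⁴: add exponents.

t^18*x⁷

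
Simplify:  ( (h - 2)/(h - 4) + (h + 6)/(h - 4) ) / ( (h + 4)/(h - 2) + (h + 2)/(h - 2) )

(h^2 - 4)/(h^2 - h - 12)

Numerator: (h - 2)/(h - 4) + (h + 6)/(h - 4) = (2*h + 4)/(h - 4)
Denominator: (h + 4)/(h - 2) + (h + 2)/(h - 2) = (2*h + 6)/(h - 2)
Divide: ((2*h + 4)/(h - 4)) · ((h - 2)/(2*h + 6)) = (h^2 - 4)/(h^2 - h - 12)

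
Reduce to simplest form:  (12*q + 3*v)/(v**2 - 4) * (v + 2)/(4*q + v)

Factor: 12*q + 3*v = 3*(4*q + v);  v**2 - 4 = (v - 2)*(v + 2)
Cancel the common factors (4*q + v), (v + 2).

3/(v - 2)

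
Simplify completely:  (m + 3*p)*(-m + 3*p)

-m^2 + 9*p^2

Product of conjugates: (P+Q)(P-Q) = P^2 - Q^2.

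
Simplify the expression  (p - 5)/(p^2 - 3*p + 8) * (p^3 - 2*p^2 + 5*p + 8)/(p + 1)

p - 5

Factor: p^3 - 2*p^2 + 5*p + 8 = (p^2 - 3*p + 8)*(p + 1)
Cancel the common factors (p^2 - 3*p + 8), (p + 1).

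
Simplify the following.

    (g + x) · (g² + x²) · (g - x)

g⁴ - x⁴

(g+x)(g-x) = g² - x²; continue pairing.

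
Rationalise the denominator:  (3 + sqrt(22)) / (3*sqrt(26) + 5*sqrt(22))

Multiply numerator and denominator by -3*sqrt(26) + 5*sqrt(22).
Denominator becomes 316; numerator becomes -6*sqrt(143) - 9*sqrt(26) + 15*sqrt(22) + 110.

(-6*sqrt(143) - 9*sqrt(26) + 15*sqrt(22) + 110)/316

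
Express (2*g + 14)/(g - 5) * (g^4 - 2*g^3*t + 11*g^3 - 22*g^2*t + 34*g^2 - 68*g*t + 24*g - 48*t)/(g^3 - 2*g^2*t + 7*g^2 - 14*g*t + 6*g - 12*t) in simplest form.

(2*g^2 + 22*g + 56)/(g - 5)

Factor: 2*g + 14 = 2*(g + 7);  g^4 - 2*g^3*t + 11*g^3 - 22*g^2*t + 34*g^2 - 68*g*t + 24*g - 48*t = (g + 1)*(g + 6)*(g - 2*t)*(g + 4);  g^3 - 2*g^2*t + 7*g^2 - 14*g*t + 6*g - 12*t = (g + 1)*(g - 2*t)*(g + 6)
Cancel the common factors (g - 2*t), (g + 6), (g + 1).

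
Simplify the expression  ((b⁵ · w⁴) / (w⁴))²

Inside the bracket: b⁵
Raise to the power 2: b^10

b^10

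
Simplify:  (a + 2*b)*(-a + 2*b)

-a^2 + 4*b^2

(2*b)^2 - (a)^2 = -a^2 + 4*b^2.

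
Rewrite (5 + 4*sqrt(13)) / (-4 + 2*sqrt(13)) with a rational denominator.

Multiply numerator and denominator by -2*sqrt(13) - 4.
Denominator becomes -36; numerator becomes -124 - 26*sqrt(13).

(13*sqrt(13) + 62)/18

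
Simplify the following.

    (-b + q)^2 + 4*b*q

(b + q)^2

Expand the square and combine the 4*b*q term.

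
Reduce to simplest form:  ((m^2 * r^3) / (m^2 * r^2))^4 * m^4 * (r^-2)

Inside the bracket: r^1
Raise to the power 4: r^4
Multiply by m^4 * (r^-2): add exponents.

m^4*r^2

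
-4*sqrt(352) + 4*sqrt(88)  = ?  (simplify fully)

-8*sqrt(22)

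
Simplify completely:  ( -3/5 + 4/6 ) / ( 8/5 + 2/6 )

1/29

Numerator: -3/5 + 4/6 = 1/15
Denominator: 8/5 + 2/6 = 29/15
Divide: (1/15) · (15/29) = 1/29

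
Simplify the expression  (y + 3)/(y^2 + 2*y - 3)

Factor: y^2 + 2*y - 3 = (y - 1)*(y + 3)
Cancel the common factor (y + 3).

1/(y - 1)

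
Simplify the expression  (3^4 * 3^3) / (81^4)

3^4 = 3^4; 3^3 = 3^3; 81^4 = 3^16
Combine exponents: 3^(-9)

3^(-9)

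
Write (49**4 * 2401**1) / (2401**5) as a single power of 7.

7**(-8)

49**4 = 7**8; 2401**1 = 7**4; 2401**5 = 7**20
Combine exponents: 7**(-8)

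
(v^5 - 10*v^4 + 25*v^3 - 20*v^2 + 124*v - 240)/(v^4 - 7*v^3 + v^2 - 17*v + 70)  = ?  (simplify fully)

(v^2 - 10*v + 24)/(v - 7)

Factor: v^5 - 10*v^4 + 25*v^3 - 20*v^2 + 124*v - 240 = (v - 2)*(v - 6)*(v - 4)*(v^2 + 2*v + 5);  v^4 - 7*v^3 + v^2 - 17*v + 70 = (v^2 + 2*v + 5)*(v - 7)*(v - 2)
Cancel the common factors (v^2 + 2*v + 5), (v - 2).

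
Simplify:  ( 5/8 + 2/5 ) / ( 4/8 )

Numerator: 5/8 + 2/5 = 41/40
Denominator: 4/8 = 1/2
Divide: (41/40) · (2) = 41/20

41/20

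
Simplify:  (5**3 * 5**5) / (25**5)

5**(-2)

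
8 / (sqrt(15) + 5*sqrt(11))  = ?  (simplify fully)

(-2*sqrt(15) + 10*sqrt(11))/65

Multiply numerator and denominator by -sqrt(15) + 5*sqrt(11).
Denominator becomes 260; numerator becomes -8*sqrt(15) + 40*sqrt(11).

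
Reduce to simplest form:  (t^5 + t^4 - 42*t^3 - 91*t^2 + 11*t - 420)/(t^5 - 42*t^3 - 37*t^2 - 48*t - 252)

Factor: t^5 + t^4 - 42*t^3 - 91*t^2 + 11*t - 420 = (t + 4)*(t + 5)*(t - 7)*(t^2 - t + 3);  t^5 - 42*t^3 - 37*t^2 - 48*t - 252 = (t - 7)*(t + 6)*(t + 2)*(t^2 - t + 3)
Cancel the common factors (t^2 - t + 3), (t - 7).

(t^2 + 9*t + 20)/(t^2 + 8*t + 12)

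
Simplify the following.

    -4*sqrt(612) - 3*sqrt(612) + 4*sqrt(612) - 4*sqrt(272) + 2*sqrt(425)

-24*sqrt(17)

4*sqrt(612) = 24*sqrt(17); 3*sqrt(612) = 18*sqrt(17); 4*sqrt(612) = 24*sqrt(17); 4*sqrt(272) = 16*sqrt(17); 2*sqrt(425) = 10*sqrt(17)
Combine: (-24 - 18 + 24 - 16 + 10)·sqrt(17) = -24*sqrt(17)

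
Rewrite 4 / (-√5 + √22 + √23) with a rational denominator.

Group as (√22 + √23) - √5; multiply by (√22 + √23) + √5, then rationalise the remaining surd.

(-20*√5 + 2*√23 + 3*√22 + √2530)/53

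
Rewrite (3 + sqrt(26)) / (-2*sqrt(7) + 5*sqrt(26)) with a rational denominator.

(6*sqrt(7) + 2*sqrt(182) + 15*sqrt(26) + 130)/622

Multiply numerator and denominator by 2*sqrt(7) + 5*sqrt(26).
Denominator becomes 622; numerator becomes 6*sqrt(7) + 2*sqrt(182) + 15*sqrt(26) + 130.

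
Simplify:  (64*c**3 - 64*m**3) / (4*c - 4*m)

(4*c)**3 - (4*m)**3 = (4*c - 4*m)(16*c**2 + 16*c*m + 16*m**2).

16*c**2 + 16*c*m + 16*m**2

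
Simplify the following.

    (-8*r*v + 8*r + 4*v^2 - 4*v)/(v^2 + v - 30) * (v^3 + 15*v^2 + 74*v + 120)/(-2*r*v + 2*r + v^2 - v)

(4*v^2 + 36*v + 80)/(v - 5)

Factor: -8*r*v + 8*r + 4*v^2 - 4*v = 4*(-2*r + v)*(v - 1);  v^2 + v - 30 = (v - 5)*(v + 6);  v^3 + 15*v^2 + 74*v + 120 = (v + 5)*(v + 6)*(v + 4);  -2*r*v + 2*r + v^2 - v = (v - 1)*(-2*r + v)
Cancel the common factors (v - 1), (v + 6), (-2*r + v).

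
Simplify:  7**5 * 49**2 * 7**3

7**12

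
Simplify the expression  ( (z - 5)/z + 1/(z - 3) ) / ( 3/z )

Numerator: (z - 5)/z + 1/(z - 3) = (z² - 7*z + 15)/(z² - 3*z)
Denominator: 3/z = 3/z
Divide: ((z² - 7*z + 15)/(z² - 3*z)) · (z/3) = (z² - 7*z + 15)/(3*z - 9)

(z² - 7*z + 15)/(3*z - 9)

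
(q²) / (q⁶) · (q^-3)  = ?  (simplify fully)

Quotient: (q^-4)
Multiply by (q^-3): add exponents.

q^(-7)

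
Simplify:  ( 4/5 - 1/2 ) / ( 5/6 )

Numerator: 4/5 - 1/2 = 3/10
Denominator: 5/6 = 5/6
Divide: (3/10) · (6/5) = 9/25

9/25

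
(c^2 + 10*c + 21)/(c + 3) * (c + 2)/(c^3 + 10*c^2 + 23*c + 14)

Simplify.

1/(c + 1)

Factor: c^2 + 10*c + 21 = (c + 3)*(c + 7);  c^3 + 10*c^2 + 23*c + 14 = (c + 1)*(c + 7)*(c + 2)
Cancel the common factors (c + 2), (c + 3), (c + 7).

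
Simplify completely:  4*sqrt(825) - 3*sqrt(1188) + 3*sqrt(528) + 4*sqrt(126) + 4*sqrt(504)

4*sqrt(825) = 20*sqrt(33); 3*sqrt(1188) = 18*sqrt(33); 3*sqrt(528) = 12*sqrt(33); 4*sqrt(126) = 12*sqrt(14); 4*sqrt(504) = 24*sqrt(14)

14*sqrt(33) + 36*sqrt(14)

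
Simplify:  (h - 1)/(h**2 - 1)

1/(h + 1)

Factor: h**2 - 1 = (h - 1)*(h + 1)
Cancel the common factor (h - 1).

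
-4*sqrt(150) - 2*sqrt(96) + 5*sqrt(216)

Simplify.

2*sqrt(6)

4*sqrt(150) = 20*sqrt(6); 2*sqrt(96) = 8*sqrt(6); 5*sqrt(216) = 30*sqrt(6)
Combine: (-20 - 8 + 30)·sqrt(6) = 2*sqrt(6)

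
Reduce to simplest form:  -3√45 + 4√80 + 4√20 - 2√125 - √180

3√45 = 9*√5; 4√80 = 16*√5; 4√20 = 8*√5; 2√125 = 10*√5; √180 = 6*√5
Combine: (-9 + 16 + 8 - 10 - 6)·√5 = -√5

-√5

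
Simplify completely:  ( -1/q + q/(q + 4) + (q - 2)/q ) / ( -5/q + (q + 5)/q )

Numerator: -1/q + q/(q + 4) + (q - 2)/q = (2*q**2 + q - 12)/(q**2 + 4*q)
Denominator: -5/q + (q + 5)/q = 1
Divide: ((2*q**2 + q - 12)/(q**2 + 4*q)) · (1) = (2*q**2 + q - 12)/(q**2 + 4*q)

(2*q**2 + q - 12)/(q**2 + 4*q)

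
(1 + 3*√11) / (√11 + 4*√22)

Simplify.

(-33 - √11 + 4*√22 + 132*√2)/341

Multiply numerator and denominator by -4*√22 + √11.
Denominator becomes -341; numerator becomes -132*√2 - 4*√22 + √11 + 33.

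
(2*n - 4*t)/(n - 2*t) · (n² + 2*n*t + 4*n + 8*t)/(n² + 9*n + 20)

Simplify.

(2*n + 4*t)/(n + 5)

Factor: 2*n - 4*t = 2·(n - 2*t);  n² + 2*n*t + 4*n + 8*t = (n + 2*t)·(n + 4);  n² + 9*n + 20 = (n + 5)·(n + 4)
Cancel the common factors (n - 2*t), (n + 4).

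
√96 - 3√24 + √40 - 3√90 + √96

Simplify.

-7*√10 + 2*√6

√96 = 4*√6; 3√24 = 6*√6; √40 = 2*√10; 3√90 = 9*√10; √96 = 4*√6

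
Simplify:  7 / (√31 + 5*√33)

(-7*√31 + 35*√33)/794

Multiply numerator and denominator by -√31 + 5*√33.
Denominator becomes 794; numerator becomes -7*√31 + 35*√33.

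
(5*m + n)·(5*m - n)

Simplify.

25*m² - n²

Product of conjugates: (P+Q)(P-Q) = P^2 - Q^2.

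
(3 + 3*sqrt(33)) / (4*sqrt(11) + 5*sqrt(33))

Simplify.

(-132*sqrt(3) - 12*sqrt(11) + 15*sqrt(33) + 495)/649

Multiply numerator and denominator by -4*sqrt(11) + 5*sqrt(33).
Denominator becomes 649; numerator becomes -132*sqrt(3) - 12*sqrt(11) + 15*sqrt(33) + 495.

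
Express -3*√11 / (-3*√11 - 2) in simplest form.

(-6*√11 + 99)/95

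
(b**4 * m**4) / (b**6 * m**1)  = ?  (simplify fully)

m**3/b**2

Quotient: (b**-2) * m**3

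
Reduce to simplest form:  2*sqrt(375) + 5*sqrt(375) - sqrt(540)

2*sqrt(375) = 10*sqrt(15); 5*sqrt(375) = 25*sqrt(15); sqrt(540) = 6*sqrt(15)
Combine: (10 + 25 - 6)·sqrt(15) = 29*sqrt(15)

29*sqrt(15)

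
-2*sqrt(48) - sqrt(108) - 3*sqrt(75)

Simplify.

2*sqrt(48) = 8*sqrt(3); sqrt(108) = 6*sqrt(3); 3*sqrt(75) = 15*sqrt(3)
Combine: (-8 - 6 - 15)·sqrt(3) = -29*sqrt(3)

-29*sqrt(3)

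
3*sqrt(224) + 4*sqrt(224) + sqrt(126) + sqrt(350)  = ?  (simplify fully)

3*sqrt(224) = 12*sqrt(14); 4*sqrt(224) = 16*sqrt(14); sqrt(126) = 3*sqrt(14); sqrt(350) = 5*sqrt(14)
Combine: (12 + 16 + 3 + 5)·sqrt(14) = 36*sqrt(14)

36*sqrt(14)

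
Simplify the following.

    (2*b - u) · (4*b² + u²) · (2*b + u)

((2*b)+u)((2*b)-u) = 4*b² - u²; continue pairing.

16*b⁴ - u⁴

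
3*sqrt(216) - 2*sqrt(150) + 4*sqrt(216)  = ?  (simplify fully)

3*sqrt(216) = 18*sqrt(6); 2*sqrt(150) = 10*sqrt(6); 4*sqrt(216) = 24*sqrt(6)
Combine: (18 - 10 + 24)·sqrt(6) = 32*sqrt(6)

32*sqrt(6)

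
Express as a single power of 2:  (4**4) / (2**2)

2**6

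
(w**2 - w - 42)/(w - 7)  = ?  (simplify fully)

Factor: w**2 - w - 42 = (w - 7)*(w + 6)
Cancel the common factor (w - 7).

w + 6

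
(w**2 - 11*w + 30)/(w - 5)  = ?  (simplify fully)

Factor: w**2 - 11*w + 30 = (w - 5)*(w - 6)
Cancel the common factor (w - 5).

w - 6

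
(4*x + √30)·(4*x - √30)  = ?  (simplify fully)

16*x² - 30

(4*x)^2 - (√30)^2 = 16*x² - 30.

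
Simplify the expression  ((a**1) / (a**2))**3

a**(-3)

Inside the bracket: (a**-1)
Raise to the power 3: (a**-3)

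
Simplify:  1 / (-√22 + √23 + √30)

Group as (√23 + √30) - √22; multiply by (√23 + √30) + √22, then rationalise the remaining surd.

(-31*√22 + 15*√30 + 29*√23 + 4*√3795)/1799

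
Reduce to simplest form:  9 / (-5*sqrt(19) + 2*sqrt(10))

Multiply numerator and denominator by 2*sqrt(10) + 5*sqrt(19).
Denominator becomes -435; numerator becomes 18*sqrt(10) + 45*sqrt(19).

(-15*sqrt(19) - 6*sqrt(10))/145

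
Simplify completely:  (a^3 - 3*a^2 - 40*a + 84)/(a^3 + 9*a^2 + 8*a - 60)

Factor: a^3 - 3*a^2 - 40*a + 84 = (a - 7)*(a + 6)*(a - 2);  a^3 + 9*a^2 + 8*a - 60 = (a - 2)*(a + 6)*(a + 5)
Cancel the common factors (a + 6), (a - 2).

(a - 7)/(a + 5)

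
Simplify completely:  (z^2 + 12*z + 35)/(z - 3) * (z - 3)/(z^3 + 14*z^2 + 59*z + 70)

1/(z + 2)

Factor: z^2 + 12*z + 35 = (z + 5)*(z + 7);  z^3 + 14*z^2 + 59*z + 70 = (z + 5)*(z + 7)*(z + 2)
Cancel the common factors (z - 3), (z + 5), (z + 7).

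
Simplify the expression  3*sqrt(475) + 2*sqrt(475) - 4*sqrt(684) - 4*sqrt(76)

-7*sqrt(19)

3*sqrt(475) = 15*sqrt(19); 2*sqrt(475) = 10*sqrt(19); 4*sqrt(684) = 24*sqrt(19); 4*sqrt(76) = 8*sqrt(19)
Combine: (15 + 10 - 24 - 8)·sqrt(19) = -7*sqrt(19)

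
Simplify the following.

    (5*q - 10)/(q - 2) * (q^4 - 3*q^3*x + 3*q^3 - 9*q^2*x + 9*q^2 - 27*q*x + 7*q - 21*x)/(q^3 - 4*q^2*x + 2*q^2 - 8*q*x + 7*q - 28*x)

(-5*q^2 + 15*q*x - 5*q + 15*x)/(-q + 4*x)

Factor: 5*q - 10 = 5*(q - 2);  q^4 - 3*q^3*x + 3*q^3 - 9*q^2*x + 9*q^2 - 27*q*x + 7*q - 21*x = (q - 3*x)*(q^2 + 2*q + 7)*(q + 1);  q^3 - 4*q^2*x + 2*q^2 - 8*q*x + 7*q - 28*x = (q^2 + 2*q + 7)*(q - 4*x)
Cancel the common factors (q^2 + 2*q + 7), (q - 2).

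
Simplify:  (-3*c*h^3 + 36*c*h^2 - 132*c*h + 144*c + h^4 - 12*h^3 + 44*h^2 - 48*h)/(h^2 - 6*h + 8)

-3*c*h + 18*c + h^2 - 6*h

Factor: -3*c*h^3 + 36*c*h^2 - 132*c*h + 144*c + h^4 - 12*h^3 + 44*h^2 - 48*h = (h - 6)*(-3*c + h)*(h - 2)*(h - 4);  h^2 - 6*h + 8 = (h - 2)*(h - 4)
Cancel the common factors (h - 2), (h - 4).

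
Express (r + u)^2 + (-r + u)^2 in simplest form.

2*r^2 + 2*u^2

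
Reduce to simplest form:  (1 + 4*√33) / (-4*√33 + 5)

(-533 - 24*√33)/503

Multiply numerator and denominator by 5 + 4*√33.
Denominator becomes -503; numerator becomes 24*√33 + 533.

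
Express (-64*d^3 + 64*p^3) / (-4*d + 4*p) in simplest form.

16*d^2 + 16*d*p + 16*p^2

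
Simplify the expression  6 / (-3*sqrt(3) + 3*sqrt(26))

Multiply numerator and denominator by 3*sqrt(3) + 3*sqrt(26).
Denominator becomes 207; numerator becomes 18*sqrt(3) + 18*sqrt(26).

(2*sqrt(3) + 2*sqrt(26))/23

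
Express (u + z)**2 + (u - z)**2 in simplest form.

2*u**2 + 2*z**2

Binomially expand both and collect terms in u, z.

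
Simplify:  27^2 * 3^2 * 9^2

3^12

27^2 = 3^6; 3^2 = 3^2; 9^2 = 3^4
Combine exponents: 3^12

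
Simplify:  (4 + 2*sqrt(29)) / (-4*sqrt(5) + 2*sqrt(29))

(4*sqrt(5) + 2*sqrt(29) + 2*sqrt(145) + 29)/9

Multiply numerator and denominator by 4*sqrt(5) + 2*sqrt(29).
Denominator becomes 36; numerator becomes 16*sqrt(5) + 8*sqrt(29) + 8*sqrt(145) + 116.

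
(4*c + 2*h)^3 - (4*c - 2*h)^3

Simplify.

16*h*(12*c^2 + h^2)

Only the odd-power cross terms survive.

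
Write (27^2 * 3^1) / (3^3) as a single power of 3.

3^4

27^2 = 3^6; 3^1 = 3^1; 3^3 = 3^3
Combine exponents: 3^4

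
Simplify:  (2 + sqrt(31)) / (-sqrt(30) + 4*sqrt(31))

Multiply numerator and denominator by sqrt(30) + 4*sqrt(31).
Denominator becomes 466; numerator becomes 2*sqrt(30) + sqrt(930) + 8*sqrt(31) + 124.

(2*sqrt(30) + sqrt(930) + 8*sqrt(31) + 124)/466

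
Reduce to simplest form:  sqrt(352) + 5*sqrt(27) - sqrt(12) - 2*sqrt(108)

sqrt(3) + 4*sqrt(22)

sqrt(352) = 4*sqrt(22); 5*sqrt(27) = 15*sqrt(3); sqrt(12) = 2*sqrt(3); 2*sqrt(108) = 12*sqrt(3)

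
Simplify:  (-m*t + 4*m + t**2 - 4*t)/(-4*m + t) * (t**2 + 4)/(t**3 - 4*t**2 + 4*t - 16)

Factor: -m*t + 4*m + t**2 - 4*t = (t - 4)*(-m + t);  t**3 - 4*t**2 + 4*t - 16 = (t - 4)*(t**2 + 4)
Cancel the common factors (t**2 + 4), (t - 4).

(-m + t)/(-4*m + t)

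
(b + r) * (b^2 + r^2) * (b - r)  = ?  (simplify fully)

b^4 - r^4

Telescope via difference of squares: (b+r)(b-r) = b^2 - r^2, then repeat with the next factor.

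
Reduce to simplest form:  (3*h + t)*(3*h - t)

9*h^2 - t^2

(3*h)^2 - (t)^2 = 9*h^2 - t^2.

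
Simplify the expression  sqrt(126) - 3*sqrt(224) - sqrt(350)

-14*sqrt(14)

sqrt(126) = 3*sqrt(14); 3*sqrt(224) = 12*sqrt(14); sqrt(350) = 5*sqrt(14)
Combine: (3 - 12 - 5)·sqrt(14) = -14*sqrt(14)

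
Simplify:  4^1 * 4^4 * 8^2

4^1 = 2^2; 4^4 = 2^8; 8^2 = 2^6
Combine exponents: 2^16

2^16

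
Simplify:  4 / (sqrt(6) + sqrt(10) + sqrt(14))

(-4*sqrt(210) + 2*sqrt(14) + 10*sqrt(10) + 18*sqrt(6))/59

Group as (sqrt(6) + sqrt(14)) + sqrt(10); multiply by (sqrt(6) + sqrt(14)) - sqrt(10), then rationalise the remaining surd.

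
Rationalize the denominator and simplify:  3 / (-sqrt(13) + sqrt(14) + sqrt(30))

(-93*sqrt(13) - 9*sqrt(30) + 87*sqrt(14) + 12*sqrt(1365))/719

Group as (sqrt(14) + sqrt(30)) - sqrt(13); multiply by (sqrt(14) + sqrt(30)) + sqrt(13), then rationalise the remaining surd.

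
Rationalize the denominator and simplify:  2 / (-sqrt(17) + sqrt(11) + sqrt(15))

Group as (sqrt(11) + sqrt(15)) - sqrt(17); multiply by (sqrt(11) + sqrt(15)) + sqrt(17), then rationalise the remaining surd.

(-18*sqrt(17) + 26*sqrt(15) + 42*sqrt(11) + 4*sqrt(2805))/579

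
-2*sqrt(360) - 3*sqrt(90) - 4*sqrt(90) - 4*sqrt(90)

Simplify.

-45*sqrt(10)

2*sqrt(360) = 12*sqrt(10); 3*sqrt(90) = 9*sqrt(10); 4*sqrt(90) = 12*sqrt(10); 4*sqrt(90) = 12*sqrt(10)
Combine: (-12 - 9 - 12 - 12)·sqrt(10) = -45*sqrt(10)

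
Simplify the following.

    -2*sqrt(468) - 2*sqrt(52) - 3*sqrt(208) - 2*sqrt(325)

2*sqrt(468) = 12*sqrt(13); 2*sqrt(52) = 4*sqrt(13); 3*sqrt(208) = 12*sqrt(13); 2*sqrt(325) = 10*sqrt(13)
Combine: (-12 - 4 - 12 - 10)·sqrt(13) = -38*sqrt(13)

-38*sqrt(13)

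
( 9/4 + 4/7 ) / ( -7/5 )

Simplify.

-395/196

Numerator: 9/4 + 4/7 = 79/28
Denominator: -7/5 = -7/5
Divide: (79/28) · (-5/7) = -395/196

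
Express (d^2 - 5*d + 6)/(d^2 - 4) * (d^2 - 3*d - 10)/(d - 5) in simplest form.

Factor: d^2 - 5*d + 6 = (d - 3)*(d - 2);  d^2 - 4 = (d + 2)*(d - 2);  d^2 - 3*d - 10 = (d + 2)*(d - 5)
Cancel the common factors (d + 2), (d - 5), (d - 2).

d - 3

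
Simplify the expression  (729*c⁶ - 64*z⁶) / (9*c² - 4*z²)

81*c⁴ + 36*c²*z² + 16*z⁴

729*c⁶ - 64*z⁶ factors as -(-3*c + 2*z)*(3*c + 2*z)*(9*c² - 6*c*z + 4*z²)*(9*c² + 6*c*z + 4*z²).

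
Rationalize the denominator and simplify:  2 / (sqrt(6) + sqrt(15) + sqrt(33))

(-sqrt(330) - 2*sqrt(33) + 4*sqrt(15) + 7*sqrt(6))/18

Group as (sqrt(6) + sqrt(33)) + sqrt(15); multiply by (sqrt(6) + sqrt(33)) - sqrt(15), then rationalise the remaining surd.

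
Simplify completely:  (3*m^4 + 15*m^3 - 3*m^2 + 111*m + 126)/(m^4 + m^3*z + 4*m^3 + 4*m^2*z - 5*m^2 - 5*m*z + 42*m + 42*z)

(3*m + 3)/(m + z)

Factor: 3*m^4 + 15*m^3 - 3*m^2 + 111*m + 126 = 3*(m + 6)*(m^2 - 2*m + 7)*(m + 1);  m^4 + m^3*z + 4*m^3 + 4*m^2*z - 5*m^2 - 5*m*z + 42*m + 42*z = (m + 6)*(m + z)*(m^2 - 2*m + 7)
Cancel the common factors (m^2 - 2*m + 7), (m + 6).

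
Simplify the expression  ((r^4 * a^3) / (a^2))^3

Inside the bracket: r^4 * a^1
Raise to the power 3: r^12 * a^3

a^3*r^12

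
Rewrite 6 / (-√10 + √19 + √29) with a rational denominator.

(-57*√10 + 30*√19 + 3*√5510)/190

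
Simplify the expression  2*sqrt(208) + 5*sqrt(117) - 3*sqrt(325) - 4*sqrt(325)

-12*sqrt(13)

2*sqrt(208) = 8*sqrt(13); 5*sqrt(117) = 15*sqrt(13); 3*sqrt(325) = 15*sqrt(13); 4*sqrt(325) = 20*sqrt(13)
Combine: (8 + 15 - 15 - 20)·sqrt(13) = -12*sqrt(13)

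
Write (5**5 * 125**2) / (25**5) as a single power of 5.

5**1

5**5 = 5**5; 125**2 = 5**6; 25**5 = 5**10
Combine exponents: 5**1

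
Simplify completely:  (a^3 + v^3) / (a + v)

a^2 - a*v + v^2

a^3 + v^3 = (a + v)(a^2 - a*v + v^2).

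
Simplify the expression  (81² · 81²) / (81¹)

3^12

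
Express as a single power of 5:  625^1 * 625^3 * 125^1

5^19

625^1 = 5^4; 625^3 = 5^12; 125^1 = 5^3
Combine exponents: 5^19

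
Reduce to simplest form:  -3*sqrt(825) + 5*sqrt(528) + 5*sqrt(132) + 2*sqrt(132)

19*sqrt(33)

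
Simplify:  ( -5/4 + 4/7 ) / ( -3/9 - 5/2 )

57/238

Numerator: -5/4 + 4/7 = -19/28
Denominator: -3/9 - 5/2 = -17/6
Divide: (-19/28) · (-6/17) = 57/238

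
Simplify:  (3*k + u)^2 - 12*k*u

Expand the square and combine the 12*k*u term.

(3*k - u)^2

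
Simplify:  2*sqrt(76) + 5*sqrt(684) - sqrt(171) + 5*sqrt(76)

41*sqrt(19)

2*sqrt(76) = 4*sqrt(19); 5*sqrt(684) = 30*sqrt(19); sqrt(171) = 3*sqrt(19); 5*sqrt(76) = 10*sqrt(19)
Combine: (4 + 30 - 3 + 10)·sqrt(19) = 41*sqrt(19)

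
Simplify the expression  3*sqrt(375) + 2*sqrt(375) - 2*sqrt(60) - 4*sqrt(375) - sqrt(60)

3*sqrt(375) = 15*sqrt(15); 2*sqrt(375) = 10*sqrt(15); 2*sqrt(60) = 4*sqrt(15); 4*sqrt(375) = 20*sqrt(15); sqrt(60) = 2*sqrt(15)
Combine: (15 + 10 - 4 - 20 - 2)·sqrt(15) = -sqrt(15)

-sqrt(15)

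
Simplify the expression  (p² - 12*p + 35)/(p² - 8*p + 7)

Factor: p² - 12*p + 35 = (p - 5)·(p - 7);  p² - 8*p + 7 = (p - 1)·(p - 7)
Cancel the common factor (p - 7).

(p - 5)/(p - 1)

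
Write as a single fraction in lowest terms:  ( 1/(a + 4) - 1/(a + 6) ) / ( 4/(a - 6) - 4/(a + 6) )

(a - 6)/(24*a + 96)

Numerator: 1/(a + 4) - 1/(a + 6) = 2/(a**2 + 10*a + 24)
Denominator: 4/(a - 6) - 4/(a + 6) = 48/(a**2 - 36)
Divide: (2/(a**2 + 10*a + 24)) · (a**2/48 - 3/4) = (a - 6)/(24*a + 96)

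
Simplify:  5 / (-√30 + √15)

Multiply numerator and denominator by √15 + √30.
Denominator becomes -15; numerator becomes 5*√15 + 5*√30.

(-√30 - √15)/3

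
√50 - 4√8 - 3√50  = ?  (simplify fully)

√50 = 5*√2; 4√8 = 8*√2; 3√50 = 15*√2
Combine: (5 - 8 - 15)·√2 = -18*√2

-18*√2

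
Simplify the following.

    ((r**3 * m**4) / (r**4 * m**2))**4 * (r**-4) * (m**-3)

m**5/r**8

Inside the bracket: (r**-1) * m**2
Raise to the power 4: (r**-4) * m**8
Multiply by (r**-4) * (m**-3): add exponents.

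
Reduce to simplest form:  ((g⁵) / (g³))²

Inside the bracket: g²
Raise to the power 2: g⁴

g⁴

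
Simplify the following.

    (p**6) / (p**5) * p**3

p**4

Quotient: p**1
Multiply by p**3: add exponents.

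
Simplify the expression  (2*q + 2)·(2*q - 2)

Difference of squares with P = 2*q, Q = 2.

4*q² - 4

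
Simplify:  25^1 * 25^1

5^4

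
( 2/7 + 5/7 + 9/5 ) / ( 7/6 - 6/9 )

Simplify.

Numerator: 2/7 + 5/7 + 9/5 = 14/5
Denominator: 7/6 - 6/9 = 1/2
Divide: (14/5) · (2) = 28/5

28/5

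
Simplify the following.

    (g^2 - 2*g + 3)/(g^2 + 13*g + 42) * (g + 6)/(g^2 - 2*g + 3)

Factor: g^2 + 13*g + 42 = (g + 6)*(g + 7)
Cancel the common factors (g^2 - 2*g + 3), (g + 6).

1/(g + 7)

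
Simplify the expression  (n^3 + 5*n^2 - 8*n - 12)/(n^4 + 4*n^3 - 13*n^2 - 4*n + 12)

1/(n - 1)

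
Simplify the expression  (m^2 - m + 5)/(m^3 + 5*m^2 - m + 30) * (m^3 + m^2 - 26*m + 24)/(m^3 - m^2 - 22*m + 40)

(m - 1)/(m^2 + 3*m - 10)

Factor: m^3 + 5*m^2 - m + 30 = (m^2 - m + 5)*(m + 6);  m^3 + m^2 - 26*m + 24 = (m - 1)*(m - 4)*(m + 6);  m^3 - m^2 - 22*m + 40 = (m - 2)*(m + 5)*(m - 4)
Cancel the common factors (m^2 - m + 5), (m + 6), (m - 4).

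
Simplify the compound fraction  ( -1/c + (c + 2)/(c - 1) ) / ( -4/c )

Numerator: -1/c + (c + 2)/(c - 1) = (c² + c + 1)/(c² - c)
Denominator: -4/c = -4/c
Divide: ((c² + c + 1)/(c² - c)) · (-c/4) = (-c² - c - 1)/(4*c - 4)

(-c² - c - 1)/(4*c - 4)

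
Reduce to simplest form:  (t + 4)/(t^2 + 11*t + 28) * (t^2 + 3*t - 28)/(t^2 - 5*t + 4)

Factor: t^2 + 11*t + 28 = (t + 7)*(t + 4);  t^2 + 3*t - 28 = (t + 7)*(t - 4);  t^2 - 5*t + 4 = (t - 1)*(t - 4)
Cancel the common factors (t + 4), (t - 4), (t + 7).

1/(t - 1)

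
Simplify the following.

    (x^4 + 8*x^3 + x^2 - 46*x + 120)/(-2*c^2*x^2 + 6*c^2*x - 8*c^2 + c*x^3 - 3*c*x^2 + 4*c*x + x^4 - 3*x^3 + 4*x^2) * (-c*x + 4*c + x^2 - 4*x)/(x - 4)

(x^2 + 11*x + 30)/(2*c + x)

Factor: x^4 + 8*x^3 + x^2 - 46*x + 120 = (x^2 - 3*x + 4)*(x + 6)*(x + 5);  -2*c^2*x^2 + 6*c^2*x - 8*c^2 + c*x^3 - 3*c*x^2 + 4*c*x + x^4 - 3*x^3 + 4*x^2 = (-c + x)*(x^2 - 3*x + 4)*(2*c + x);  -c*x + 4*c + x^2 - 4*x = (-c + x)*(x - 4)
Cancel the common factors (x^2 - 3*x + 4), (-c + x), (x - 4).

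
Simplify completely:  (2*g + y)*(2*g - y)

(2*g)**2 - (y)**2 = 4*g**2 - y**2.

4*g**2 - y**2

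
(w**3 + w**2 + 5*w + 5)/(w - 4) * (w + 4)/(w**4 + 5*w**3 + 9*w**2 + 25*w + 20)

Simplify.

1/(w - 4)

Factor: w**3 + w**2 + 5*w + 5 = (w**2 + 5)*(w + 1);  w**4 + 5*w**3 + 9*w**2 + 25*w + 20 = (w + 1)*(w**2 + 5)*(w + 4)
Cancel the common factors (w**2 + 5), (w + 1), (w + 4).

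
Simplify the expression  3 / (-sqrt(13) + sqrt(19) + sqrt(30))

(-18*sqrt(13) + sqrt(30) + 12*sqrt(19) + sqrt(7410))/164

Group as (sqrt(19) + sqrt(30)) - sqrt(13); multiply by (sqrt(19) + sqrt(30)) + sqrt(13), then rationalise the remaining surd.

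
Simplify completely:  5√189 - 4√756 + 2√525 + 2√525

11*√21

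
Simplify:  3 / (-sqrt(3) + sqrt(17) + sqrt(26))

(-20*sqrt(3) - 3*sqrt(26) + 6*sqrt(17) + sqrt(1326))/28

Group as (sqrt(17) + sqrt(26)) - sqrt(3); multiply by (sqrt(17) + sqrt(26)) + sqrt(3), then rationalise the remaining surd.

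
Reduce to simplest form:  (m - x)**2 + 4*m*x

After expansion: m**2 + 2*m*x + x**2 — a perfect-square trinomial.

(m + x)**2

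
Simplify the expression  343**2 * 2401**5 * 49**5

343**2 = 7**6; 2401**5 = 7**20; 49**5 = 7**10
Combine exponents: 7**36

7**36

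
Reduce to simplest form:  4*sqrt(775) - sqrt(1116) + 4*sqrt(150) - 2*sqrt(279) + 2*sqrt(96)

4*sqrt(775) = 20*sqrt(31); sqrt(1116) = 6*sqrt(31); 4*sqrt(150) = 20*sqrt(6); 2*sqrt(279) = 6*sqrt(31); 2*sqrt(96) = 8*sqrt(6)

8*sqrt(31) + 28*sqrt(6)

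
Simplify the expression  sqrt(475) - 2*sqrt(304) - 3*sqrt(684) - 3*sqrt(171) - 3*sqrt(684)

-48*sqrt(19)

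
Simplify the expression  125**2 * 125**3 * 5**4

125**2 = 5**6; 125**3 = 5**9; 5**4 = 5**4
Combine exponents: 5**19

5**19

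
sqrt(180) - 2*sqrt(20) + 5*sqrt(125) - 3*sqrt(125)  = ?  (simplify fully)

sqrt(180) = 6*sqrt(5); 2*sqrt(20) = 4*sqrt(5); 5*sqrt(125) = 25*sqrt(5); 3*sqrt(125) = 15*sqrt(5)
Combine: (6 - 4 + 25 - 15)·sqrt(5) = 12*sqrt(5)

12*sqrt(5)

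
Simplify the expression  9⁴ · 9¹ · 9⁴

3^18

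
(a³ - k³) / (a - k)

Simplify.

a² + a*k + k²

a^3 - k^3 = (a - k)(a² + a*k + k²).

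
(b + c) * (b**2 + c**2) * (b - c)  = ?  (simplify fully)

b**4 - c**4

Telescope via difference of squares: (b+c)(b-c) = b**2 - c**2, then repeat with the next factor.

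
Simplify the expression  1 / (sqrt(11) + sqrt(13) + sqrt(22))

(-11*sqrt(26) + sqrt(22) + 10*sqrt(13) + 12*sqrt(11))/284

Group as (sqrt(11) + sqrt(22)) + sqrt(13); multiply by (sqrt(11) + sqrt(22)) - sqrt(13), then rationalise the remaining surd.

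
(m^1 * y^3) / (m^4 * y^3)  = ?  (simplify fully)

m^(-3)

Quotient: (m^-3)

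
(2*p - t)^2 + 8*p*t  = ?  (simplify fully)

(2*p + t)^2

Expanding gives 4*p^2 + 4*p*t + t^2, a perfect square.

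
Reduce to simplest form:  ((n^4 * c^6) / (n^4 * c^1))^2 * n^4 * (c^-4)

c^6*n^4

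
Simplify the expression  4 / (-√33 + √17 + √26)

(-10*√33 + 24*√26 + 42*√17 + 2*√14586)/417

Group as (√17 + √26) - √33; multiply by (√17 + √26) + √33, then rationalise the remaining surd.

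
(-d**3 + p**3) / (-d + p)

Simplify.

d**2 + d*p + p**2

Factor as (a-b)(a**2+ab+b**2) with a=p, b=d.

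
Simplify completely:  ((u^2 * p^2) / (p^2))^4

Inside the bracket: u^2
Raise to the power 4: u^8

u^8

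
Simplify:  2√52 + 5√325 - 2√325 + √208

23*√13

2√52 = 4*√13; 5√325 = 25*√13; 2√325 = 10*√13; √208 = 4*√13
Combine: (4 + 25 - 10 + 4)·√13 = 23*√13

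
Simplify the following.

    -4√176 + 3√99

-7*√11

4√176 = 16*√11; 3√99 = 9*√11
Combine: (-16 + 9)·√11 = -7*√11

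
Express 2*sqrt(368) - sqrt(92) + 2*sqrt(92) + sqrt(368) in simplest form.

2*sqrt(368) = 8*sqrt(23); sqrt(92) = 2*sqrt(23); 2*sqrt(92) = 4*sqrt(23); sqrt(368) = 4*sqrt(23)
Combine: (8 - 2 + 4 + 4)·sqrt(23) = 14*sqrt(23)

14*sqrt(23)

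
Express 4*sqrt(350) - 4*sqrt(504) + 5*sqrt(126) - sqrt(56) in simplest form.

9*sqrt(14)

4*sqrt(350) = 20*sqrt(14); 4*sqrt(504) = 24*sqrt(14); 5*sqrt(126) = 15*sqrt(14); sqrt(56) = 2*sqrt(14)
Combine: (20 - 24 + 15 - 2)·sqrt(14) = 9*sqrt(14)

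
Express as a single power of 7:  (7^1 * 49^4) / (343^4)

7^(-3)

7^1 = 7^1; 49^4 = 7^8; 343^4 = 7^12
Combine exponents: 7^(-3)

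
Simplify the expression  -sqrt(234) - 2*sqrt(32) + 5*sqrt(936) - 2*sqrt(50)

sqrt(234) = 3*sqrt(26); 2*sqrt(32) = 8*sqrt(2); 5*sqrt(936) = 30*sqrt(26); 2*sqrt(50) = 10*sqrt(2)

-18*sqrt(2) + 27*sqrt(26)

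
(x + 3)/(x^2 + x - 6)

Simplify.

1/(x - 2)

Factor: x^2 + x - 6 = (x + 3)*(x - 2)
Cancel the common factor (x + 3).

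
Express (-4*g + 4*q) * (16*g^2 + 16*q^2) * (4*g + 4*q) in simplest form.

-256*g^4 + 256*q^4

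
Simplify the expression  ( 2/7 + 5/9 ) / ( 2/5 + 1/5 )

265/189

Numerator: 2/7 + 5/9 = 53/63
Denominator: 2/5 + 1/5 = 3/5
Divide: (53/63) · (5/3) = 265/189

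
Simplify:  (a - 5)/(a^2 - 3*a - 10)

1/(a + 2)

Factor: a^2 - 3*a - 10 = (a - 5)*(a + 2)
Cancel the common factor (a - 5).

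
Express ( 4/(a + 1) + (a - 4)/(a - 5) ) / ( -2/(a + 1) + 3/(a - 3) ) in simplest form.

(a^3 - 2*a^2 - 27*a + 72)/(a^2 + 4*a - 45)

Numerator: 4/(a + 1) + (a - 4)/(a - 5) = (a^2 + a - 24)/(a^2 - 4*a - 5)
Denominator: -2/(a + 1) + 3/(a - 3) = (a + 9)/(a^2 - 2*a - 3)
Divide: ((a^2 + a - 24)/(a^2 - 4*a - 5)) · ((a^2 - 2*a - 3)/(a + 9)) = (a^3 - 2*a^2 - 27*a + 72)/(a^2 + 4*a - 45)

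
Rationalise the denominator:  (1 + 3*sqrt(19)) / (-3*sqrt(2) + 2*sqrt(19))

(3*sqrt(2) + 2*sqrt(19) + 9*sqrt(38) + 114)/58

Multiply numerator and denominator by 3*sqrt(2) + 2*sqrt(19).
Denominator becomes 58; numerator becomes 3*sqrt(2) + 2*sqrt(19) + 9*sqrt(38) + 114.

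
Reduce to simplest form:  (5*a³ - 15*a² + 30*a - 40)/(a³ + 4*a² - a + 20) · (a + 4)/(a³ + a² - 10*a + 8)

Factor: 5*a³ - 15*a² + 30*a - 40 = 5·(a - 2)·(a² - a + 4);  a³ + 4*a² - a + 20 = (a² - a + 4)·(a + 5);  a³ + a² - 10*a + 8 = (a + 4)·(a - 1)·(a - 2)
Cancel the common factors (a² - a + 4), (a + 4), (a - 2).

5/(a² + 4*a - 5)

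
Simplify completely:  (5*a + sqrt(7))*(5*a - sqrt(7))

25*a**2 - 7

(5*a)**2 - (sqrt(7))**2 = 25*a**2 - 7.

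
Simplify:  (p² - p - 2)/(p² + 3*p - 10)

(p + 1)/(p + 5)

Factor: p² - p - 2 = (p - 2)·(p + 1);  p² + 3*p - 10 = (p + 5)·(p - 2)
Cancel the common factor (p - 2).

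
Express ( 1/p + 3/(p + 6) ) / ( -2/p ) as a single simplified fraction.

Numerator: 1/p + 3/(p + 6) = (4*p + 6)/(p^2 + 6*p)
Denominator: -2/p = -2/p
Divide: ((4*p + 6)/(p^2 + 6*p)) · (-p/2) = (-2*p - 3)/(p + 6)

(-2*p - 3)/(p + 6)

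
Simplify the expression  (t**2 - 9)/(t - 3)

Factor: t**2 - 9 = (t + 3)*(t - 3)
Cancel the common factor (t - 3).

t + 3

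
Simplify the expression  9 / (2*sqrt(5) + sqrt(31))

Multiply numerator and denominator by -2*sqrt(5) + sqrt(31).
Denominator becomes 11; numerator becomes -18*sqrt(5) + 9*sqrt(31).

(-18*sqrt(5) + 9*sqrt(31))/11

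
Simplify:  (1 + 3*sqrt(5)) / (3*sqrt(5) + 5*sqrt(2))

(-45 - 3*sqrt(5) + 5*sqrt(2) + 15*sqrt(10))/5

Multiply numerator and denominator by -5*sqrt(2) + 3*sqrt(5).
Denominator becomes -5; numerator becomes -15*sqrt(10) - 5*sqrt(2) + 3*sqrt(5) + 45.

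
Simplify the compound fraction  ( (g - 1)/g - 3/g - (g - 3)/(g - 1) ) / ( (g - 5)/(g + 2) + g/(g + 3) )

(-2*g³ - 6*g² + 8*g + 24)/(2*g⁴ - 2*g³ - 15*g² + 15*g)

Numerator: (g - 1)/g - 3/g - (g - 3)/(g - 1) = (-2*g + 4)/(g² - g)
Denominator: (g - 5)/(g + 2) + g/(g + 3) = (2*g² - 15)/(g² + 5*g + 6)
Divide: ((-2*g + 4)/(g² - g)) · ((g² + 5*g + 6)/(2*g² - 15)) = (-2*g³ - 6*g² + 8*g + 24)/(2*g⁴ - 2*g³ - 15*g² + 15*g)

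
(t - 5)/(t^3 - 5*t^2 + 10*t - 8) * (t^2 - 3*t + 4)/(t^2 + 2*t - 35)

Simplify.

1/(t^2 + 5*t - 14)

Factor: t^3 - 5*t^2 + 10*t - 8 = (t - 2)*(t^2 - 3*t + 4);  t^2 + 2*t - 35 = (t + 7)*(t - 5)
Cancel the common factors (t^2 - 3*t + 4), (t - 5).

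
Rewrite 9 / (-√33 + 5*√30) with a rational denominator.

(3*√33 + 15*√30)/239

Multiply numerator and denominator by √33 + 5*√30.
Denominator becomes 717; numerator becomes 9*√33 + 45*√30.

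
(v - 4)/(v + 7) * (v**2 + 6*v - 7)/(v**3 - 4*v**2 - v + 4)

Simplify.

1/(v + 1)

Factor: v**2 + 6*v - 7 = (v - 1)*(v + 7);  v**3 - 4*v**2 - v + 4 = (v - 1)*(v - 4)*(v + 1)
Cancel the common factors (v - 1), (v - 4), (v + 7).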